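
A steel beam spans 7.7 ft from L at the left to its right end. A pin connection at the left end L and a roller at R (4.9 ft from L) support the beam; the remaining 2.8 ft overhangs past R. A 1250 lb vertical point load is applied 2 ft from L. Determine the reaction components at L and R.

L_x = 0, L_y = 739.8 lb, R_y = 510.2 lb

Taking moments about L: R_y·4.9 − 1250·2 = 0 → R_y = 2500/4.9 = 510.204 ≈ 510.2 lb.
ΣF_y = 0: L_y + 510.204 − 1250 = 0 → L_y = 739.8 lb.
ΣF_x = 0: no horizontal applied forces, so L_x = 0.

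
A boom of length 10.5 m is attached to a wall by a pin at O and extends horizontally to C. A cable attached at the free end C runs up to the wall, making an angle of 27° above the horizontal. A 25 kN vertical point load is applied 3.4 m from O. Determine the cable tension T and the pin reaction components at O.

ΣM about O: T·sin27°·10.5 − 25·3.4 = 0 → T = 85/(10.5·0.45399) = 17.8313 ≈ 17.83 kN.
ΣF_x = 0: O_x − T·cos27° = 0 → O_x = 17.8313 × 0.891007 = 15.89 kN.
ΣF_y = 0: O_y + T·sin27° − 25 = 0 → O_y = 25 − 17.8313 × 0.45399 = 16.90 kN.

T = 17.83 kN, O_x = 15.89 kN, O_y = 16.90 kN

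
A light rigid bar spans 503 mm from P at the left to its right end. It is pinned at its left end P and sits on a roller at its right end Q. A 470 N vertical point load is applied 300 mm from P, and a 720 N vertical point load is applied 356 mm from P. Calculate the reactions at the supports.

P_x = 0, P_y = 400.1 N, Q_y = 789.9 N

ΣM about P: Q_y·503 − 470·300 − 720·356 = 0 → Q_y = 397320/503 = 789.901 ≈ 789.9 N.
ΣF_y = 0: P_y + 789.901 − 470 − 720 = 0 → P_y = 400.1 N.
ΣF_x = 0: no horizontal applied forces, so P_x = 0.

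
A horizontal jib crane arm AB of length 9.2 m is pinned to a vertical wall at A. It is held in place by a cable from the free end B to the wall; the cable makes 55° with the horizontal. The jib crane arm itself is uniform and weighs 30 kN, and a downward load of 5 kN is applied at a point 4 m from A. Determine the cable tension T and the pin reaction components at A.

ΣM about A: T·sin55°·9.2 − 30·4.6 − 5·4 = 0 → T = 158/(9.2·0.819152) = 20.9655 ≈ 20.97 kN.
ΣF_x = 0: A_x − T·cos55° = 0 → A_x = 20.9655 × 0.573576 = 12.03 kN.
ΣF_y = 0: A_y + T·sin55° − 30 − 5 = 0 → A_y = 35 − 20.9655 × 0.819152 = 17.83 kN.

T = 20.97 kN, A_x = 12.03 kN, A_y = 17.83 kN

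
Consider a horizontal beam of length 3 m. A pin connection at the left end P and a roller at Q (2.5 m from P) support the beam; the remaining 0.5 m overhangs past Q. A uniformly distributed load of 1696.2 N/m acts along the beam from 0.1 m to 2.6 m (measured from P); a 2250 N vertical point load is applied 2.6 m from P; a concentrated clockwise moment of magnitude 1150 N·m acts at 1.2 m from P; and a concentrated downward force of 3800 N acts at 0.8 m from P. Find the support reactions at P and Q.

Resultant of the distributed load: 1696.2 × 2.5 = 4240.5 N at 1.35 m from P.
Taking moments about P: Q_y·2.5 − (1696.2·2.5)·1.35 − 2250·2.6 − 1150 − 3800·0.8 = 0 → Q_y = 15764.675/2.5 = 6305.87 ≈ 6306 N.
ΣF_y = 0: P_y + 6305.87 − 1696.2·2.5 − 2250 − 3800 = 0 → P_y = 3985 N.
ΣF_x = 0: no horizontal applied forces, so P_x = 0.

P_x = 0, P_y = 3985 N, Q_y = 6306 N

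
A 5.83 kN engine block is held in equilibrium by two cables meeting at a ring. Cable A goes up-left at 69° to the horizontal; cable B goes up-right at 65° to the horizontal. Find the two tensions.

T_A = 3.425 kN, T_B = 2.904 kN

ΣF_x = 0: −T_A·cos69° + T_B·cos65° = 0 → T_B = 0.847971·T_A.
ΣF_y = 0: T_A·sin69° + T_B·sin65° = 5.83.
Substitute: T_A·(0.93358 + 0.847971·0.906308) = 5.83 → T_A = 3.42517 ≈ 3.425 kN.
Then T_B = 0.847971 × 3.42517 = 2.904 kN.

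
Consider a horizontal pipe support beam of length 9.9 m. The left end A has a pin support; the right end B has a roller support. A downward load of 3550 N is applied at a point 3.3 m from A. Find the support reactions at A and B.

Taking moments about A: B_y·9.9 − 3550·3.3 = 0 → B_y = 11715/9.9 = 1183.33 ≈ 1183 N.
ΣF_y = 0: A_y + 1183.33 − 3550 = 0 → A_y = 2367 N.
ΣF_x = 0: no horizontal applied forces, so A_x = 0.

A_x = 0, A_y = 2367 N, B_y = 1183 N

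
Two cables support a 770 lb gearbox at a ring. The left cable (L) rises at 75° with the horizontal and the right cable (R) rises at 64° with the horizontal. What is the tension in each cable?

T_L = 514.5 lb, T_R = 303.8 lb

ΣF_x = 0: −T_L·cos75° + T_R·cos64° = 0 → T_R = 0.590411·T_L.
ΣF_y = 0: T_L·sin75° + T_R·sin64° = 770.
Substitute: T_L·(0.965926 + 0.590411·0.898794) = 770 → T_L = 514.505 ≈ 514.5 lb.
Then T_R = 0.590411 × 514.505 = 303.8 lb.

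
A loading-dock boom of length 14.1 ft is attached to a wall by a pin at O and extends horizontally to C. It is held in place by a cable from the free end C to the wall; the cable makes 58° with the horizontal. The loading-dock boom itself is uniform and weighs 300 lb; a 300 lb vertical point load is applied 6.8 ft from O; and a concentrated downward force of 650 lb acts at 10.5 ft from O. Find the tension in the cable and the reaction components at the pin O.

ΣM about O: T·sin58°·14.1 − 300·7.05 − 300·6.8 − 650·10.5 = 0 → T = 10980/(14.1·0.848048) = 918.254 ≈ 918.3 lb.
ΣF_x = 0: O_x − T·cos58° = 0 → O_x = 918.254 × 0.529919 = 486.6 lb.
ΣF_y = 0: O_y + T·sin58° − 300 − 300 − 650 = 0 → O_y = 1250 − 918.254 × 0.848048 = 471.3 lb.

T = 918.3 lb, O_x = 486.6 lb, O_y = 471.3 lb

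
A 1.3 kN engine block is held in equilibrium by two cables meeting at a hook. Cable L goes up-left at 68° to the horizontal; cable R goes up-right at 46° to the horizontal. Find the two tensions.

ΣF_x = 0: −T_L·cos68° + T_R·cos46° = 0 → T_R = 0.539267·T_L.
ΣF_y = 0: T_L·sin68° + T_R·sin46° = 1.3.
Substitute: T_L·(0.927184 + 0.539267·0.71934) = 1.3 → T_L = 0.988518 ≈ 0.9885 kN.
Then T_R = 0.539267 × 0.988518 = 0.5331 kN.

T_L = 0.9885 kN, T_R = 0.5331 kN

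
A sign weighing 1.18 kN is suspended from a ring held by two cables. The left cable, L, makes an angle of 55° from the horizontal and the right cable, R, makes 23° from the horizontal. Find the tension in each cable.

ΣF_x = 0: −T_L·cos55° + T_R·cos23° = 0 → T_R = 0.623111·T_L.
ΣF_y = 0: T_L·sin55° + T_R·sin23° = 1.18.
Substitute: T_L·(0.819152 + 0.623111·0.390731) = 1.18 → T_L = 1.11046 ≈ 1.110 kN.
Then T_R = 0.623111 × 1.11046 = 0.6919 kN.

T_L = 1.110 kN, T_R = 0.6919 kN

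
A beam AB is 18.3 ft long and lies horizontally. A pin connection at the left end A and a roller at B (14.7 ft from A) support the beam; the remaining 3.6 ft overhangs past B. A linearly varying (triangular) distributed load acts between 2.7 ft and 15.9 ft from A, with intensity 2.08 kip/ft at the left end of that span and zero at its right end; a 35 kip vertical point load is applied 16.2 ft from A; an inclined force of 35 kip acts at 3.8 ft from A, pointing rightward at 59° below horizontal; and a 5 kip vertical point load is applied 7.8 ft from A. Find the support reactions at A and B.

Resultant of the triangular load: ½ × 2.08 × 13.2 = 13.728 kip, acting at 7.1 ft from A (one-third of the span from the peak).
Taking moments about A: B_y·14.7 − (½·2.08·13.2)·7.1 − 35·16.2 − 35·sin59°·3.8 − 5·7.8 = 0 → B_y = 817.472/14.7 = 55.6103 ≈ 55.61 kip.
ΣF_y = 0: A_y + 55.6103 − ½·2.08·13.2 − 35 − 35·sin59° − 5 = 0 → A_y = 28.12 kip.
ΣF_x = 0: A_x + 35·cos59° = 0 → A_x = -18.03 kip.

A_x = -18.03 kip, A_y = 28.12 kip, B_y = 55.61 kip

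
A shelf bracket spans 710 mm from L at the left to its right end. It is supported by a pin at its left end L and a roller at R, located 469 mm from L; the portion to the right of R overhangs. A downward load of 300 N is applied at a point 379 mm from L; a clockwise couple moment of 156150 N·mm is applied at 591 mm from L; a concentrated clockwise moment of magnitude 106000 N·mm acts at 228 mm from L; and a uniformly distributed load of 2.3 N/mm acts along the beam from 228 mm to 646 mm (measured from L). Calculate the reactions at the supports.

L_x = 0, L_y = -435.8 N, R_y = 1697 N

Resultant of the distributed load: 2.3 × 418 = 961.4 N at 437 mm from L.
ΣM about L: R_y·469 − 300·379 − 156150 − 106000 − (2.3·418)·437 = 0 → R_y = 795981.8/469 = 1697.19 ≈ 1697 N.
ΣF_y = 0: L_y + 1697.19 − 300 − 2.3·418 = 0 → L_y = -435.8 N.
ΣF_x = 0: no horizontal applied forces, so L_x = 0.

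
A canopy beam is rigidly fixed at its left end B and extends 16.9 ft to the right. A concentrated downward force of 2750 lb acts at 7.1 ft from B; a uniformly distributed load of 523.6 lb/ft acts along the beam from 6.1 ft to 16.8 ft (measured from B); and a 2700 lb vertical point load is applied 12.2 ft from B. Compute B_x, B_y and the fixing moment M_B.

Resultant of the distributed load: 523.6 × 10.7 = 5602.52 lb at 11.45 ft from B.
ΣF_x = 0: B_x = 0.
ΣF_y = 0: B_y − 2750 − 523.6·10.7 − 2700 = 0 → B_y = 11050 lb.
ΣM about B: M_B − 2750·7.1 − (523.6·10.7)·11.45 − 2700·12.2 = 0 → M_B = 116600 lb·ft.

B_x = 0, B_y = 11050 lb, M_B = 116600 lb·ft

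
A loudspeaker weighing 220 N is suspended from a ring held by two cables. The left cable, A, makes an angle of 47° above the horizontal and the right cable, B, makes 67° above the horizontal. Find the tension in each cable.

T_A = 94.10 N, T_B = 164.2 N

ΣF_x = 0: −T_A·cos47° + T_B·cos67° = 0 → T_B = 1.74544·T_A.
ΣF_y = 0: T_A·sin47° + T_B·sin67° = 220.
Substitute: T_A·(0.731354 + 1.74544·0.920505) = 220 → T_A = 94.0959 ≈ 94.10 N.
Then T_B = 1.74544 × 94.0959 = 164.2 N.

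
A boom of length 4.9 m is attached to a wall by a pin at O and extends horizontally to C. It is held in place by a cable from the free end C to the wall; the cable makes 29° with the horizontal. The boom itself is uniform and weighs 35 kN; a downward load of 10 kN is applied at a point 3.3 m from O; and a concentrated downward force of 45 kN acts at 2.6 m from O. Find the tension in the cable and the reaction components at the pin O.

T = 99.24 kN, O_x = 86.80 kN, O_y = 41.89 kN

ΣM about O: T·sin29°·4.9 − 35·2.45 − 10·3.3 − 45·2.6 = 0 → T = 235.75/(4.9·0.48481) = 99.2394 ≈ 99.24 kN.
ΣF_x = 0: O_x − T·cos29° = 0 → O_x = 99.2394 × 0.87462 = 86.80 kN.
ΣF_y = 0: O_y + T·sin29° − 35 − 10 − 45 = 0 → O_y = 90 − 99.2394 × 0.48481 = 41.89 kN.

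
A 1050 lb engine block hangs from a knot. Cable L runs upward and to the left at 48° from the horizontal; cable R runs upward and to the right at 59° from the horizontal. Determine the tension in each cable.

ΣF_x = 0: −T_L·cos48° + T_R·cos59° = 0 → T_R = 1.29919·T_L.
ΣF_y = 0: T_L·sin48° + T_R·sin59° = 1050.
Substitute: T_L·(0.743145 + 1.29919·0.857167) = 1050 → T_L = 565.499 ≈ 565.5 lb.
Then T_R = 1.29919 × 565.499 = 734.7 lb.

T_L = 565.5 lb, T_R = 734.7 lb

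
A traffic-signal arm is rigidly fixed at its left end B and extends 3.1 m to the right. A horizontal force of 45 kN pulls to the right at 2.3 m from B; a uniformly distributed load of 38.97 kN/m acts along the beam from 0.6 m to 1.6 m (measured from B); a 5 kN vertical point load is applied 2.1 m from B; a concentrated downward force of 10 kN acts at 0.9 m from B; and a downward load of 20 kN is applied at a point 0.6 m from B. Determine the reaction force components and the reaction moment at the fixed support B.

Resultant of the distributed load: 38.97 × 1 = 38.97 kN at 1.1 m from B.
ΣF_x = 0: B_x + 45 = 0 → B_x = -45.00 kN.
ΣF_y = 0: B_y − 38.97·1 − 5 − 10 − 20 = 0 → B_y = 73.97 kN.
ΣM about B: M_B − (38.97·1)·1.1 − 5·2.1 − 10·0.9 − 20·0.6 = 0 → M_B = 74.37 kN·m.

B_x = -45.00 kN, B_y = 73.97 kN, M_B = 74.37 kN·m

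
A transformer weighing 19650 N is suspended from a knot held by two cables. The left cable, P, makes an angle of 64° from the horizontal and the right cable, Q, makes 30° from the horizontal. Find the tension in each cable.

T_P = 17060 N, T_Q = 8635 N

ΣF_x = 0: −T_P·cos64° + T_Q·cos30° = 0 → T_Q = 0.506187·T_P.
ΣF_y = 0: T_P·sin64° + T_Q·sin30° = 19650.
Substitute: T_P·(0.898794 + 0.506187·0.5) = 19650 → T_P = 17059 ≈ 17060 N.
Then T_Q = 0.506187 × 17059 = 8635 N.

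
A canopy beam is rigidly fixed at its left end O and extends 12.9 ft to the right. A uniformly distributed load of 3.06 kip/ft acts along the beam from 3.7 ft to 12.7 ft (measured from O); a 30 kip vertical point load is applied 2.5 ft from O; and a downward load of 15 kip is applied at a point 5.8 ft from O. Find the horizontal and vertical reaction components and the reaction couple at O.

Resultant of the distributed load: 3.06 × 9 = 27.54 kip at 8.2 ft from O.
ΣF_x = 0: O_x = 0.
ΣF_y = 0: O_y − 3.06·9 − 30 − 15 = 0 → O_y = 72.54 kip.
ΣM about O: M_O − (3.06·9)·8.2 − 30·2.5 − 15·5.8 = 0 → M_O = 387.8 kip·ft.

O_x = 0, O_y = 72.54 kip, M_O = 387.8 kip·ft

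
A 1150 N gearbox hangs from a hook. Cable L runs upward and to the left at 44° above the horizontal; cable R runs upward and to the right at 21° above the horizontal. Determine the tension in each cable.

T_L = 1185 N, T_R = 912.8 N

ΣF_x = 0: −T_L·cos44° + T_R·cos21° = 0 → T_R = 0.770517·T_L.
ΣF_y = 0: T_L·sin44° + T_R·sin21° = 1150.
Substitute: T_L·(0.694658 + 0.770517·0.358368) = 1150 → T_L = 1184.61 ≈ 1185 N.
Then T_R = 0.770517 × 1184.61 = 912.8 N.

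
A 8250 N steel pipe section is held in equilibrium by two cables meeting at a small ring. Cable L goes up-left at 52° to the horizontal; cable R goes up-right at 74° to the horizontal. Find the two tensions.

ΣF_x = 0: −T_L·cos52° + T_R·cos74° = 0 → T_R = 2.23359·T_L.
ΣF_y = 0: T_L·sin52° + T_R·sin74° = 8250.
Substitute: T_L·(0.788011 + 2.23359·0.961262) = 8250 → T_L = 2810.83 ≈ 2811 N.
Then T_R = 2.23359 × 2810.83 = 6278 N.

T_L = 2811 N, T_R = 6278 N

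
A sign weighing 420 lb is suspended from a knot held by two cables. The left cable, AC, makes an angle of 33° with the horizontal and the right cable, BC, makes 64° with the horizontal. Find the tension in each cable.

ΣF_x = 0: −T_AC·cos33° + T_BC·cos64° = 0 → T_BC = 1.91315·T_AC.
ΣF_y = 0: T_AC·sin33° + T_BC·sin64° = 420.
Substitute: T_AC·(0.544639 + 1.91315·0.898794) = 420 → T_AC = 185.499 ≈ 185.5 lb.
Then T_BC = 1.91315 × 185.499 = 354.9 lb.

T_AC = 185.5 lb, T_BC = 354.9 lb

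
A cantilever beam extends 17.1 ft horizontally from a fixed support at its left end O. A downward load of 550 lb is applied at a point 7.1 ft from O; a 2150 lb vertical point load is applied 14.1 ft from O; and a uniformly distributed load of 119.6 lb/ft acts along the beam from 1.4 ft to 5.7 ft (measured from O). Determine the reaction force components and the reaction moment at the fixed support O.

O_x = 0, O_y = 3214 lb, M_O = 36050 lb·ft

Resultant of the distributed load: 119.6 × 4.3 = 514.28 lb at 3.55 ft from O.
ΣF_x = 0: O_x = 0.
ΣF_y = 0: O_y − 550 − 2150 − 119.6·4.3 = 0 → O_y = 3214 lb.
ΣM about O: M_O − 550·7.1 − 2150·14.1 − (119.6·4.3)·3.55 = 0 → M_O = 36050 lb·ft.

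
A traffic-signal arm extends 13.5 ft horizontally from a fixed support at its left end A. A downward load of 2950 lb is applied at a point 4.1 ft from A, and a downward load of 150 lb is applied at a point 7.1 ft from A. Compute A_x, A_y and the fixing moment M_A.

A_x = 0, A_y = 3100 lb, M_A = 13160 lb·ft

ΣF_x = 0: A_x = 0.
ΣF_y = 0: A_y − 2950 − 150 = 0 → A_y = 3100 lb.
ΣM about A: M_A − 2950·4.1 − 150·7.1 = 0 → M_A = 13160 lb·ft.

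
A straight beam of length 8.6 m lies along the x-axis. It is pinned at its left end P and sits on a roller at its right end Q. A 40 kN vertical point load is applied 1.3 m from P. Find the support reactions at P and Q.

P_x = 0, P_y = 33.95 kN, Q_y = 6.047 kN

ΣM about P: Q_y·8.6 − 40·1.3 = 0 → Q_y = 52/8.6 = 6.04651 ≈ 6.047 kN.
ΣF_y = 0: P_y + 6.04651 − 40 = 0 → P_y = 33.95 kN.
ΣF_x = 0: no horizontal applied forces, so P_x = 0.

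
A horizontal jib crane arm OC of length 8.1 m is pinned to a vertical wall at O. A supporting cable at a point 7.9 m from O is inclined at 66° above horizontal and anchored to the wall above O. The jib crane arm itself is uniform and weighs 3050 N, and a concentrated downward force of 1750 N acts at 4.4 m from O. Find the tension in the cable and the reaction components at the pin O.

T = 2779 N, O_x = 1130 N, O_y = 2262 N

ΣM about O: T·sin66°·7.9 − 3050·4.05 − 1750·4.4 = 0 → T = 20052.5/(7.9·0.913545) = 2778.51 ≈ 2779 N.
ΣF_x = 0: O_x − T·cos66° = 0 → O_x = 2778.51 × 0.406737 = 1130 N.
ΣF_y = 0: O_y + T·sin66° − 3050 − 1750 = 0 → O_y = 4800 − 2778.51 × 0.913545 = 2262 N.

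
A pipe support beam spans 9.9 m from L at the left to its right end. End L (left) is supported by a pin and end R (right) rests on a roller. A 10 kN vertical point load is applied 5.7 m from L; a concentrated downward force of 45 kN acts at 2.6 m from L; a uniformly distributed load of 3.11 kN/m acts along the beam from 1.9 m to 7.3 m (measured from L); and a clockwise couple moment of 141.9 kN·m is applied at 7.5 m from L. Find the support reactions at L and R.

Resultant of the distributed load: 3.11 × 5.4 = 16.794 kN at 4.6 m from L.
ΣM about L: R_y·9.9 − 10·5.7 − 45·2.6 − (3.11·5.4)·4.6 − 141.9 = 0 → R_y = 393.1524/9.9 = 39.7124 ≈ 39.71 kN.
ΣF_y = 0: L_y + 39.7124 − 10 − 45 − 3.11·5.4 = 0 → L_y = 32.08 kN.
ΣF_x = 0: no horizontal applied forces, so L_x = 0.

L_x = 0, L_y = 32.08 kN, R_y = 39.71 kN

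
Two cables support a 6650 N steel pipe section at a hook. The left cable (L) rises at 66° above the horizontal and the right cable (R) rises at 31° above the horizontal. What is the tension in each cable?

ΣF_x = 0: −T_L·cos66° + T_R·cos31° = 0 → T_R = 0.474513·T_L.
ΣF_y = 0: T_L·sin66° + T_R·sin31° = 6650.
Substitute: T_L·(0.913545 + 0.474513·0.515038) = 6650 → T_L = 5742.97 ≈ 5743 N.
Then T_R = 0.474513 × 5742.97 = 2725 N.

T_L = 5743 N, T_R = 2725 N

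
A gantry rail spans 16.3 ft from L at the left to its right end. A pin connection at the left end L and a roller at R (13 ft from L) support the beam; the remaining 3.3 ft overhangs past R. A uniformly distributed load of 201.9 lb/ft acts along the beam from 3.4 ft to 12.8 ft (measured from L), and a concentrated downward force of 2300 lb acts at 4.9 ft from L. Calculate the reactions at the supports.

L_x = 0, L_y = 2148 lb, R_y = 2049 lb

Resultant of the distributed load: 201.9 × 9.4 = 1897.86 lb at 8.1 ft from L.
ΣM about L: R_y·13 − (201.9·9.4)·8.1 − 2300·4.9 = 0 → R_y = 26642.666/13 = 2049.44 ≈ 2049 lb.
ΣF_y = 0: L_y + 2049.44 − 201.9·9.4 − 2300 = 0 → L_y = 2148 lb.
ΣF_x = 0: no horizontal applied forces, so L_x = 0.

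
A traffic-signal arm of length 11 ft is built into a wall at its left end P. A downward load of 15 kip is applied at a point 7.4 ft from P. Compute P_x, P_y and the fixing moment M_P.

P_x = 0, P_y = 15.00 kip, M_P = 111.0 kip·ft

ΣF_x = 0: P_x = 0.
ΣF_y = 0: P_y − 15 = 0 → P_y = 15.00 kip.
ΣM about P: M_P − 15·7.4 = 0 → M_P = 111.0 kip·ft.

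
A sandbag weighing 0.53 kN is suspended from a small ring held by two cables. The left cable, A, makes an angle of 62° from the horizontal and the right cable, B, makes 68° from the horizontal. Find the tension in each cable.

ΣF_x = 0: −T_A·cos62° + T_B·cos68° = 0 → T_B = 1.25324·T_A.
ΣF_y = 0: T_A·sin62° + T_B·sin68° = 0.53.
Substitute: T_A·(0.882948 + 1.25324·0.927184) = 0.53 → T_A = 0.259177 ≈ 0.2592 kN.
Then T_B = 1.25324 × 0.259177 = 0.3248 kN.

T_A = 0.2592 kN, T_B = 0.3248 kN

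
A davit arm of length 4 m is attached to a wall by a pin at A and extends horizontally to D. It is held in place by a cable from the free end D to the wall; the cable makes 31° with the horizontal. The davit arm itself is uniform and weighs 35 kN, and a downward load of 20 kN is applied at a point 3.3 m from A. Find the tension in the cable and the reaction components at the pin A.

ΣM about A: T·sin31°·4 − 35·2 − 20·3.3 = 0 → T = 136/(4·0.515038) = 66.0145 ≈ 66.01 kN.
ΣF_x = 0: A_x − T·cos31° = 0 → A_x = 66.0145 × 0.857167 = 56.59 kN.
ΣF_y = 0: A_y + T·sin31° − 35 − 20 = 0 → A_y = 55 − 66.0145 × 0.515038 = 21.00 kN.

T = 66.01 kN, A_x = 56.59 kN, A_y = 21.00 kN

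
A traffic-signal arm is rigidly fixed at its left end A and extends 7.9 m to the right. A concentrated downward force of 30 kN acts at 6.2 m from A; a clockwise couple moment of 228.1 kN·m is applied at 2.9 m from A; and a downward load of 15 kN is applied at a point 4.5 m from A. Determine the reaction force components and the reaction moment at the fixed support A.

A_x = 0, A_y = 45.00 kN, M_A = 481.6 kN·m

ΣF_x = 0: A_x = 0.
ΣF_y = 0: A_y − 30 − 15 = 0 → A_y = 45.00 kN.
ΣM about A: M_A − 30·6.2 − 228.1 − 15·4.5 = 0 → M_A = 481.6 kN·m.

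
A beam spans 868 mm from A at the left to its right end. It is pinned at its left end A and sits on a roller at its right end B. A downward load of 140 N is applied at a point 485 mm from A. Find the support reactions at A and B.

A_x = 0, A_y = 61.77 N, B_y = 78.23 N

ΣM about A: B_y·868 − 140·485 = 0 → B_y = 67900/868 = 78.2258 ≈ 78.23 N.
ΣF_y = 0: A_y + 78.2258 − 140 = 0 → A_y = 61.77 N.
ΣF_x = 0: no horizontal applied forces, so A_x = 0.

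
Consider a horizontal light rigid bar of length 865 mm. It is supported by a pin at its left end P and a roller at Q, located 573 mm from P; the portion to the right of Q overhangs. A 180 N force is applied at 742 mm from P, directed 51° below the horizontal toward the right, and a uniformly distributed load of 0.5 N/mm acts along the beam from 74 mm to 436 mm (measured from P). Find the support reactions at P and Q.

Resultant of the distributed load: 0.5 × 362 = 181 N at 255 mm from P.
ΣM about P: Q_y·573 − 180·sin51°·742 − (0.5·362)·255 = 0 → Q_y = 149951/573 = 261.695 ≈ 261.7 N.
ΣF_y = 0: P_y + 261.695 − 180·sin51° − 0.5·362 = 0 → P_y = 59.19 N.
ΣF_x = 0: P_x + 180·cos51° = 0 → P_x = -113.3 N.

P_x = -113.3 N, P_y = 59.19 N, Q_y = 261.7 N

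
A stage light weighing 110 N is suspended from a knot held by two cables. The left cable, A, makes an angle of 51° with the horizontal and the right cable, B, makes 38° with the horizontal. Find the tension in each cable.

ΣF_x = 0: −T_A·cos51° + T_B·cos38° = 0 → T_B = 0.798619·T_A.
ΣF_y = 0: T_A·sin51° + T_B·sin38° = 110.
Substitute: T_A·(0.777146 + 0.798619·0.615661) = 110 → T_A = 86.6944 ≈ 86.69 N.
Then T_B = 0.798619 × 86.6944 = 69.24 N.

T_A = 86.69 N, T_B = 69.24 N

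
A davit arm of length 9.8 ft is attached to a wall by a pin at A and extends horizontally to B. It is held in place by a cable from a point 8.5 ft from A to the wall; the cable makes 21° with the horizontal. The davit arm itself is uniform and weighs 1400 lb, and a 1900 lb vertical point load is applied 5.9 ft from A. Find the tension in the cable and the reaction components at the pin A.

ΣM about A: T·sin21°·8.5 − 1400·4.9 − 1900·5.9 = 0 → T = 18070/(8.5·0.358368) = 5932.12 ≈ 5932 lb.
ΣF_x = 0: A_x − T·cos21° = 0 → A_x = 5932.12 × 0.93358 = 5538 lb.
ΣF_y = 0: A_y + T·sin21° − 1400 − 1900 = 0 → A_y = 3300 − 5932.12 × 0.358368 = 1174 lb.

T = 5932 lb, A_x = 5538 lb, A_y = 1174 lb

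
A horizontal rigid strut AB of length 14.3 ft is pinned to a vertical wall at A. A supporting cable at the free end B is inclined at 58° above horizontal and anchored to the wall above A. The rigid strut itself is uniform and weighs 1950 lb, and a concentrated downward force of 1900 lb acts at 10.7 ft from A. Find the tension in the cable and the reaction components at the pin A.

ΣM about A: T·sin58°·14.3 − 1950·7.15 − 1900·10.7 = 0 → T = 34272.5/(14.3·0.848048) = 2826.11 ≈ 2826 lb.
ΣF_x = 0: A_x − T·cos58° = 0 → A_x = 2826.11 × 0.529919 = 1498 lb.
ΣF_y = 0: A_y + T·sin58° − 1950 − 1900 = 0 → A_y = 3850 − 2826.11 × 0.848048 = 1453 lb.

T = 2826 lb, A_x = 1498 lb, A_y = 1453 lb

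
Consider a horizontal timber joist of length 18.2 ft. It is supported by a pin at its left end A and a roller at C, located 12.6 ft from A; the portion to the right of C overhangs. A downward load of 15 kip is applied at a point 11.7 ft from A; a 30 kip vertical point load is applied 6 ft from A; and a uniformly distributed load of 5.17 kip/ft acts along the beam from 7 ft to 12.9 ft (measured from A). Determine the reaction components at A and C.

Resultant of the distributed load: 5.17 × 5.9 = 30.503 kip at 9.95 ft from A.
Moments about A: C_y·12.6 − 15·11.7 − 30·6 − (5.17·5.9)·9.95 = 0 → C_y = 659.00485/12.6 = 52.302 ≈ 52.30 kip.
ΣF_y = 0: A_y + 52.302 − 15 − 30 − 5.17·5.9 = 0 → A_y = 23.20 kip.
ΣF_x = 0: no horizontal applied forces, so A_x = 0.

A_x = 0, A_y = 23.20 kip, C_y = 52.30 kip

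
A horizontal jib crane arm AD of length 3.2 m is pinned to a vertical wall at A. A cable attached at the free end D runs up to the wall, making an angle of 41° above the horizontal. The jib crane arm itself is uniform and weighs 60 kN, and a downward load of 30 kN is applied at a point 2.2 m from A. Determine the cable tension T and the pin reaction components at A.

T = 77.17 kN, A_x = 58.24 kN, A_y = 39.38 kN

ΣM about A: T·sin41°·3.2 − 60·1.6 − 30·2.2 = 0 → T = 162/(3.2·0.656059) = 77.1653 ≈ 77.17 kN.
ΣF_x = 0: A_x − T·cos41° = 0 → A_x = 77.1653 × 0.75471 = 58.24 kN.
ΣF_y = 0: A_y + T·sin41° − 60 − 30 = 0 → A_y = 90 − 77.1653 × 0.656059 = 39.38 kN.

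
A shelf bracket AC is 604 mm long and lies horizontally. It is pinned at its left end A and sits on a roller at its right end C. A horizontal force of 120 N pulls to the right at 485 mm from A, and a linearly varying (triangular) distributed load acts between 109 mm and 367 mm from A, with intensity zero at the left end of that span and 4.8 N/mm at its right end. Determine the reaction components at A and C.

A_x = -120.0 N, A_y = 331.1 N, C_y = 288.1 N

Resultant of the triangular load: ½ × 4.8 × 258 = 619.2 N, acting at 281 mm from A (one-third of the span from the peak).
Taking moments about A: C_y·604 − (½·4.8·258)·281 = 0 → C_y = 173995.2/604 = 288.072 ≈ 288.1 N.
ΣF_y = 0: A_y + 288.072 − ½·4.8·258 = 0 → A_y = 331.1 N.
ΣF_x = 0: A_x + 120 = 0 → A_x = -120.0 N.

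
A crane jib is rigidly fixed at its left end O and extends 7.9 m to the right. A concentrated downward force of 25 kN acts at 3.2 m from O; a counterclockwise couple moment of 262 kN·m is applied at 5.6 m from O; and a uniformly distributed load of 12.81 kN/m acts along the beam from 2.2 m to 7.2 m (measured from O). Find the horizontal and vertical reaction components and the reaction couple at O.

O_x = 0, O_y = 89.05 kN, M_O = 119.0 kN·m

Resultant of the distributed load: 12.81 × 5 = 64.05 kN at 4.7 m from O.
ΣF_x = 0: O_x = 0.
ΣF_y = 0: O_y − 25 − 12.81·5 = 0 → O_y = 89.05 kN.
ΣM about O: M_O − 25·3.2 + 262 − (12.81·5)·4.7 = 0 → M_O = 119.0 kN·m.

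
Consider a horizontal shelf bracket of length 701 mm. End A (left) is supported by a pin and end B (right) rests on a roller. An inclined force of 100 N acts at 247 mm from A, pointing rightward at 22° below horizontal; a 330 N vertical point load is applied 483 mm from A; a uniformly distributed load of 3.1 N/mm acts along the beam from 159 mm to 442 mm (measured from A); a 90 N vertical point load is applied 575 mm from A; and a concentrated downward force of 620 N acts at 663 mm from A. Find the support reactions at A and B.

A_x = -92.72 N, A_y = 677.9 N, B_y = 1277 N

Resultant of the distributed load: 3.1 × 283 = 877.3 N at 300.5 mm from A.
ΣM about A: B_y·701 − 100·sin22°·247 − 330·483 − (3.1·283)·300.5 − 90·575 − 620·663 = 0 → B_y = 895081/701 = 1276.86 ≈ 1277 N.
ΣF_y = 0: A_y + 1276.86 − 100·sin22° − 330 − 3.1·283 − 90 − 620 = 0 → A_y = 677.9 N.
ΣF_x = 0: A_x + 100·cos22° = 0 → A_x = -92.72 N.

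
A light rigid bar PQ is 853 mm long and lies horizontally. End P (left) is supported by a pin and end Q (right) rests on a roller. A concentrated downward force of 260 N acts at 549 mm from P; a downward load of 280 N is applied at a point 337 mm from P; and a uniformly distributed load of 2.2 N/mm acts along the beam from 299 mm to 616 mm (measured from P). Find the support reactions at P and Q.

P_x = 0, P_y = 585.4 N, Q_y = 652.0 N

Resultant of the distributed load: 2.2 × 317 = 697.4 N at 457.5 mm from P.
ΣM about P: Q_y·853 − 260·549 − 280·337 − (2.2·317)·457.5 = 0 → Q_y = 556160.5/853 = 652.005 ≈ 652.0 N.
ΣF_y = 0: P_y + 652.005 − 260 − 280 − 2.2·317 = 0 → P_y = 585.4 N.
ΣF_x = 0: no horizontal applied forces, so P_x = 0.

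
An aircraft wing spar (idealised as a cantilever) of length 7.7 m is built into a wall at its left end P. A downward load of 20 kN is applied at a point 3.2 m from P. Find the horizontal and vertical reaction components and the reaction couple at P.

ΣF_x = 0: P_x = 0.
ΣF_y = 0: P_y − 20 = 0 → P_y = 20.00 kN.
ΣM about P: M_P − 20·3.2 = 0 → M_P = 64.00 kN·m.

P_x = 0, P_y = 20.00 kN, M_P = 64.00 kN·m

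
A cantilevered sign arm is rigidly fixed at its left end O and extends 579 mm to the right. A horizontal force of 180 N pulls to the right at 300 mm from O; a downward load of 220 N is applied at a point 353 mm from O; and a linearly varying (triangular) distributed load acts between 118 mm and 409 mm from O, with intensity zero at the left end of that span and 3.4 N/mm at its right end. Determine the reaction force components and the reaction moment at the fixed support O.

O_x = -180.0 N, O_y = 714.7 N, M_O = 232000 N·mm

Resultant of the triangular load: ½ × 3.4 × 291 = 494.7 N, acting at 312 mm from O (one-third of the span from the peak).
ΣF_x = 0: O_x + 180 = 0 → O_x = -180.0 N.
ΣF_y = 0: O_y − 220 − ½·3.4·291 = 0 → O_y = 714.7 N.
ΣM about O: M_O − 220·353 − (½·3.4·291)·312 = 0 → M_O = 232000 N·mm.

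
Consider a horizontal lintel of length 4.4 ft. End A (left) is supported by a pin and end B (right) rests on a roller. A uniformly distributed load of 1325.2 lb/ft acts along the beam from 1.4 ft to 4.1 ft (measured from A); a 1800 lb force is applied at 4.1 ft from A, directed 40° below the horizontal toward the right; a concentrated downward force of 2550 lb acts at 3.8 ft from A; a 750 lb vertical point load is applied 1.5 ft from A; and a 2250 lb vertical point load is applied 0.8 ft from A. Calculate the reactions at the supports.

A_x = -1379 lb, A_y = 4104 lb, B_y = 6181 lb

Resultant of the distributed load: 1325.2 × 2.7 = 3578.04 lb at 2.75 ft from A.
ΣM about A: B_y·4.4 − (1325.2·2.7)·2.75 − 1800·sin40°·4.1 − 2550·3.8 − 750·1.5 − 2250·0.8 = 0 → B_y = 27198.4/4.4 = 6181.45 ≈ 6181 lb.
ΣF_y = 0: A_y + 6181.45 − 1325.2·2.7 − 1800·sin40° − 2550 − 750 − 2250 = 0 → A_y = 4104 lb.
ΣF_x = 0: A_x + 1800·cos40° = 0 → A_x = -1379 lb.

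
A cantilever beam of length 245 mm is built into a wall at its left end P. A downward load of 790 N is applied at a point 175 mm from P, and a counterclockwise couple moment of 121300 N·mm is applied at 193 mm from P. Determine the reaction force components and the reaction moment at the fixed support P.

ΣF_x = 0: P_x = 0.
ΣF_y = 0: P_y − 790 = 0 → P_y = 790.0 N.
ΣM about P: M_P − 790·175 + 121300 = 0 → M_P = 16950 N·mm.

P_x = 0, P_y = 790.0 N, M_P = 16950 N·mm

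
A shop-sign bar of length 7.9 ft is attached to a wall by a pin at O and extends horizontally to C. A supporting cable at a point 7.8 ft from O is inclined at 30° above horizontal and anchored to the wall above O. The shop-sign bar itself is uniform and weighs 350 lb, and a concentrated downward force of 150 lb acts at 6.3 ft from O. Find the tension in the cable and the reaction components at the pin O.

ΣM about O: T·sin30°·7.8 − 350·3.95 − 150·6.3 = 0 → T = 2327.5/(7.8·0.5) = 596.795 ≈ 596.8 lb.
ΣF_x = 0: O_x − T·cos30° = 0 → O_x = 596.795 × 0.866025 = 516.8 lb.
ΣF_y = 0: O_y + T·sin30° − 350 − 150 = 0 → O_y = 500 − 596.795 × 0.5 = 201.6 lb.

T = 596.8 lb, O_x = 516.8 lb, O_y = 201.6 lb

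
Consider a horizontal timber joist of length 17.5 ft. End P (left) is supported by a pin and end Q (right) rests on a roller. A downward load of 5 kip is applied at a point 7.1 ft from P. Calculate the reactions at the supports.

ΣM about P: Q_y·17.5 − 5·7.1 = 0 → Q_y = 35.5/17.5 = 2.02857 ≈ 2.029 kip.
ΣF_y = 0: P_y + 2.02857 − 5 = 0 → P_y = 2.971 kip.
ΣF_x = 0: no horizontal applied forces, so P_x = 0.

P_x = 0, P_y = 2.971 kip, Q_y = 2.029 kip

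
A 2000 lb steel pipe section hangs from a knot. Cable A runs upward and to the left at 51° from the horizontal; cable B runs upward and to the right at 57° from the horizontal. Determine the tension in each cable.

ΣF_x = 0: −T_A·cos51° + T_B·cos57° = 0 → T_B = 1.15548·T_A.
ΣF_y = 0: T_A·sin51° + T_B·sin57° = 2000.
Substitute: T_A·(0.777146 + 1.15548·0.838671) = 2000 → T_A = 1145.34 ≈ 1145 lb.
Then T_B = 1.15548 × 1145.34 = 1323 lb.

T_A = 1145 lb, T_B = 1323 lb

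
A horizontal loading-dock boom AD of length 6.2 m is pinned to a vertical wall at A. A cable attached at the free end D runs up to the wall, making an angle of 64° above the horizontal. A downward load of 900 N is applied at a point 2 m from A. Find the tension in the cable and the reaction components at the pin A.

T = 323.0 N, A_x = 141.6 N, A_y = 609.7 N

ΣM about A: T·sin64°·6.2 − 900·2 = 0 → T = 1800/(6.2·0.898794) = 323.013 ≈ 323.0 N.
ΣF_x = 0: A_x − T·cos64° = 0 → A_x = 323.013 × 0.438371 = 141.6 N.
ΣF_y = 0: A_y + T·sin64° − 900 = 0 → A_y = 900 − 323.013 × 0.898794 = 609.7 N.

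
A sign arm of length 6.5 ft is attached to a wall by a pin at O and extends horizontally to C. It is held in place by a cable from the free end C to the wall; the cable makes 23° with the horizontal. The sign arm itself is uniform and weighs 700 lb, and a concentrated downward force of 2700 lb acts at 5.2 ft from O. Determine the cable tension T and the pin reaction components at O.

ΣM about O: T·sin23°·6.5 − 700·3.25 − 2700·5.2 = 0 → T = 16315/(6.5·0.390731) = 6423.86 ≈ 6424 lb.
ΣF_x = 0: O_x − T·cos23° = 0 → O_x = 6423.86 × 0.920505 = 5913 lb.
ΣF_y = 0: O_y + T·sin23° − 700 − 2700 = 0 → O_y = 3400 − 6423.86 × 0.390731 = 890.0 lb.

T = 6424 lb, O_x = 5913 lb, O_y = 890.0 lb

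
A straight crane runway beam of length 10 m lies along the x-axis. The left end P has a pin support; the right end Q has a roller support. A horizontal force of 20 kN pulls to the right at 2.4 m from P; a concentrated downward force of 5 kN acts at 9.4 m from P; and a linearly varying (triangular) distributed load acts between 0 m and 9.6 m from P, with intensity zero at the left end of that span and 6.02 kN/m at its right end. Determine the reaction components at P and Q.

Resultant of the triangular load: ½ × 6.02 × 9.6 = 28.896 kN, acting at 6.4 m from P (one-third of the span from the peak).
Taking moments about P: Q_y·10 − 5·9.4 − (½·6.02·9.6)·6.4 = 0 → Q_y = 231.9344/10 = 23.1934 ≈ 23.19 kN.
ΣF_y = 0: P_y + 23.1934 − 5 − ½·6.02·9.6 = 0 → P_y = 10.70 kN.
ΣF_x = 0: P_x + 20 = 0 → P_x = -20.00 kN.

P_x = -20.00 kN, P_y = 10.70 kN, Q_y = 23.19 kN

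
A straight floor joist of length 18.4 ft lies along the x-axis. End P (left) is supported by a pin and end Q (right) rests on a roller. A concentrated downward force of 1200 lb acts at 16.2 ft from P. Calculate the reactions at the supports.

P_x = 0, P_y = 143.5 lb, Q_y = 1057 lb

Taking moments about P: Q_y·18.4 − 1200·16.2 = 0 → Q_y = 19440/18.4 = 1056.52 ≈ 1057 lb.
ΣF_y = 0: P_y + 1056.52 − 1200 = 0 → P_y = 143.5 lb.
ΣF_x = 0: no horizontal applied forces, so P_x = 0.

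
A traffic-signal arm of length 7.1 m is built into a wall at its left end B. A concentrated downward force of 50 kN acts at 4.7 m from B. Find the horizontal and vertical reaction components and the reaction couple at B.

ΣF_x = 0: B_x = 0.
ΣF_y = 0: B_y − 50 = 0 → B_y = 50.00 kN.
ΣM about B: M_B − 50·4.7 = 0 → M_B = 235.0 kN·m.

B_x = 0, B_y = 50.00 kN, M_B = 235.0 kN·m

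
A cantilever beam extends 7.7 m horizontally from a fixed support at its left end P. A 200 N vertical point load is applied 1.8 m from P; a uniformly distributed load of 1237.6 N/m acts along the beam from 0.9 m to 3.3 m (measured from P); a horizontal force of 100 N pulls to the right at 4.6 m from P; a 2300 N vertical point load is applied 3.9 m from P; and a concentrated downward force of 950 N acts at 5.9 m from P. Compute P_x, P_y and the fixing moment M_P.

Resultant of the distributed load: 1237.6 × 2.4 = 2970.24 N at 2.1 m from P.
ΣF_x = 0: P_x + 100 = 0 → P_x = -100.0 N.
ΣF_y = 0: P_y − 200 − 1237.6·2.4 − 2300 − 950 = 0 → P_y = 6420 N.
ΣM about P: M_P − 200·1.8 − (1237.6·2.4)·2.1 − 2300·3.9 − 950·5.9 = 0 → M_P = 21170 N·m.

P_x = -100.0 N, P_y = 6420 N, M_P = 21170 N·m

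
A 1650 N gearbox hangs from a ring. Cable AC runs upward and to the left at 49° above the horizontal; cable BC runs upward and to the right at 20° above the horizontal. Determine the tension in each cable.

T_AC = 1661 N, T_BC = 1160 N

ΣF_x = 0: −T_AC·cos49° + T_BC·cos20° = 0 → T_BC = 0.698163·T_AC.
ΣF_y = 0: T_AC·sin49° + T_BC·sin20° = 1650.
Substitute: T_AC·(0.75471 + 0.698163·0.34202) = 1650 → T_AC = 1660.8 ≈ 1661 N.
Then T_BC = 0.698163 × 1660.8 = 1160 N.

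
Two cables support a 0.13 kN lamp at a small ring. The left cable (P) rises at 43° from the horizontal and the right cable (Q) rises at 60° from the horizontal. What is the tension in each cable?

ΣF_x = 0: −T_P·cos43° + T_Q·cos60° = 0 → T_Q = 1.46271·T_P.
ΣF_y = 0: T_P·sin43° + T_Q·sin60° = 0.13.
Substitute: T_P·(0.681998 + 1.46271·0.866025) = 0.13 → T_P = 0.0667097 ≈ 0.06671 kN.
Then T_Q = 1.46271 × 0.0667097 = 0.09758 kN.

T_P = 0.06671 kN, T_Q = 0.09758 kN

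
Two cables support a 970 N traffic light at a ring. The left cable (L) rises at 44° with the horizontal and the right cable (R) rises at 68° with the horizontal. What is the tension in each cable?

ΣF_x = 0: −T_L·cos44° + T_R·cos68° = 0 → T_R = 1.92025·T_L.
ΣF_y = 0: T_L·sin44° + T_R·sin68° = 970.
Substitute: T_L·(0.694658 + 1.92025·0.927184) = 970 → T_L = 391.906 ≈ 391.9 N.
Then T_R = 1.92025 × 391.906 = 752.6 N.

T_L = 391.9 N, T_R = 752.6 N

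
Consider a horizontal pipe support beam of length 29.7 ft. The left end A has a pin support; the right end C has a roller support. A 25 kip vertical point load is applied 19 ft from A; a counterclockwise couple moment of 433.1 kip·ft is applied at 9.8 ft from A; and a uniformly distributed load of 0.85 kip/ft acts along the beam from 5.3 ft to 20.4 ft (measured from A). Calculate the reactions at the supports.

A_x = 0, A_y = 30.87 kip, C_y = 6.964 kip

Resultant of the distributed load: 0.85 × 15.1 = 12.835 kip at 12.85 ft from A.
Taking moments about A: C_y·29.7 − 25·19 + 433.1 − (0.85·15.1)·12.85 = 0 → C_y = 206.82975/29.7 = 6.96396 ≈ 6.964 kip.
ΣF_y = 0: A_y + 6.96396 − 25 − 0.85·15.1 = 0 → A_y = 30.87 kip.
ΣF_x = 0: no horizontal applied forces, so A_x = 0.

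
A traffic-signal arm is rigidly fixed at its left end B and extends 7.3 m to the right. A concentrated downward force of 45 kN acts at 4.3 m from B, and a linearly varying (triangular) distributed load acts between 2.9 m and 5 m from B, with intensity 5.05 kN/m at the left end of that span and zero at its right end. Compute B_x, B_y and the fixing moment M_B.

Resultant of the triangular load: ½ × 5.05 × 2.1 = 5.3025 kN, acting at 3.6 m from B (one-third of the span from the peak).
ΣF_x = 0: B_x = 0.
ΣF_y = 0: B_y − 45 − ½·5.05·2.1 = 0 → B_y = 50.30 kN.
ΣM about B: M_B − 45·4.3 − (½·5.05·2.1)·3.6 = 0 → M_B = 212.6 kN·m.

B_x = 0, B_y = 50.30 kN, M_B = 212.6 kN·m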